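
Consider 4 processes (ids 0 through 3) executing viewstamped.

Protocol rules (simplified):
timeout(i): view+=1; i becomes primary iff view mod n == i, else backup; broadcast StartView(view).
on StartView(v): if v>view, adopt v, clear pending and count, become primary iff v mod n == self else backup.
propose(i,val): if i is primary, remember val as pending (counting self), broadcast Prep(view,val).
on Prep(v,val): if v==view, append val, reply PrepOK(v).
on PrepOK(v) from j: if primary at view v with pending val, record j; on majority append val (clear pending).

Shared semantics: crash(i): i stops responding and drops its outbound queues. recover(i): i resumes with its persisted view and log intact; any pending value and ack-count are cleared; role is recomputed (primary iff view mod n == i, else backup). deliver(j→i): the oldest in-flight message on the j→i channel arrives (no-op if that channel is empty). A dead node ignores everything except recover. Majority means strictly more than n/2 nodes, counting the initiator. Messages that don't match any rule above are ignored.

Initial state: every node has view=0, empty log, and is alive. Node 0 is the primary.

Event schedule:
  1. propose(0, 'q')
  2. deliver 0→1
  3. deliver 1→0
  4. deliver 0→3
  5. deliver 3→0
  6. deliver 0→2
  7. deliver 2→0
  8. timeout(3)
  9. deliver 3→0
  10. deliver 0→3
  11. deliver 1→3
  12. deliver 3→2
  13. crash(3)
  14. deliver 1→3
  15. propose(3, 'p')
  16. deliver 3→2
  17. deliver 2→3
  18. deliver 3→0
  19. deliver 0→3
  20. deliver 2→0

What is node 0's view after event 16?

[1] propose(0,'q') → ∅
[2] deliver 0→1 → N1(back v0 [q])
[3] deliver 1→0 → ∅
[4] deliver 0→3 → N3(back v0 [q])
[5] deliver 3→0 → N0(prim v0 [q])
[6] deliver 0→2 → N2(back v0 [q])
[7] deliver 2→0 → ∅
[8] timeout(3) → N3(back v1 [q])
[9] deliver 3→0 → N0(back v1 [q])
[10] deliver 0→3 → ∅
[11] deliver 1→3 → ∅
[12] deliver 3→2 → N2(back v1 [q])
[13] crash(3) → N3(✗back v1 [q])
[14] deliver 1→3 → ∅
[15] propose(3,'p') → ∅
[16] deliver 3→2 → ∅

1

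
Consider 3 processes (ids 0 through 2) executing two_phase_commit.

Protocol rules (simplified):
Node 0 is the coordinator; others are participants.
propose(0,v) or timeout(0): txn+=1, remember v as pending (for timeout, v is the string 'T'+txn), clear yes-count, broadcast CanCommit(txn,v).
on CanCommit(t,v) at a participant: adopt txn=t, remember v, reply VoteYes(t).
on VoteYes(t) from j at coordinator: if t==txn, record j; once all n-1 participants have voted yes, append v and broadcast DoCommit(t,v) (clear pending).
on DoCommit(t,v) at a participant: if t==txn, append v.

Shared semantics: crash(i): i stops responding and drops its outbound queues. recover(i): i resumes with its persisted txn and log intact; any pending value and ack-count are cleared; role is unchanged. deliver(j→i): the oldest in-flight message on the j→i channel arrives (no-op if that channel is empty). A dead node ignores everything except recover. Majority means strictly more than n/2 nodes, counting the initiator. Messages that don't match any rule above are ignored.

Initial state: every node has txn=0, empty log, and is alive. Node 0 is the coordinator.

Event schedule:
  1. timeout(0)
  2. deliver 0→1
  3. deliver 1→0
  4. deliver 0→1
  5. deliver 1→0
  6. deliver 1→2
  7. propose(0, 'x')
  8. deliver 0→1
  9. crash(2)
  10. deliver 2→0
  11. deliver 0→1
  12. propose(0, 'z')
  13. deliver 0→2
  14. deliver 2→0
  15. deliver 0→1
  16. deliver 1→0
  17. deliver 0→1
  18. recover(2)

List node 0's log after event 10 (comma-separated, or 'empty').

empty

e1 timeout(0): 0[coor,t=1,-]
e2 deliver 0→1: 1[part,t=1,-]
e3 deliver 1→0: ·
e4 deliver 0→1: ·
e5 deliver 1→0: ·
e6 deliver 1→2: ·
e7 propose(0,'x'): 0[coor,t=2,-]
e8 deliver 0→1: 1[part,t=2,-]
e9 crash(2): 2[✗part,t=0,-]
e10 deliver 2→0: ·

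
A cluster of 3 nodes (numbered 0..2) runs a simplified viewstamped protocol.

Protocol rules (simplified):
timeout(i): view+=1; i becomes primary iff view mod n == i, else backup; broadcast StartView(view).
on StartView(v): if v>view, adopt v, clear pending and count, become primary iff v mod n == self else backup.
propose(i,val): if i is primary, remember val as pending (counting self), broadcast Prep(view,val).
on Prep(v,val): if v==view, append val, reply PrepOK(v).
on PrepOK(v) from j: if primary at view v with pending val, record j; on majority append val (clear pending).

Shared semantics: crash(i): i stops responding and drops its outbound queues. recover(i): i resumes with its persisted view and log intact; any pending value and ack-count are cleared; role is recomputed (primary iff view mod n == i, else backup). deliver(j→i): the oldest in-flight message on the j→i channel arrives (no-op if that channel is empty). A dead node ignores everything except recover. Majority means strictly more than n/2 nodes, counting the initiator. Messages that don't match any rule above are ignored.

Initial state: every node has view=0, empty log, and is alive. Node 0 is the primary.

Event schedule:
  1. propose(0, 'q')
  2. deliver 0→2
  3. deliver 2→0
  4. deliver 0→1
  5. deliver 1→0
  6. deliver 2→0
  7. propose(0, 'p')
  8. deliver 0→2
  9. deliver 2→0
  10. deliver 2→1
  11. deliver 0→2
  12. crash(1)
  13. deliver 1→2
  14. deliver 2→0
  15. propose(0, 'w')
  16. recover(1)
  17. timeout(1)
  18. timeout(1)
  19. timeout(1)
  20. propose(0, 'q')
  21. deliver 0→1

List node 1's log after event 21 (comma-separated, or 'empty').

[1] propose(0,'q') → ∅
[2] deliver 0→2 → N2(back v0 [q])
[3] deliver 2→0 → N0(prim v0 [q])
[4] deliver 0→1 → N1(back v0 [q])
[5] deliver 1→0 → ∅
[6] deliver 2→0 → ∅
[7] propose(0,'p') → ∅
[8] deliver 0→2 → N2(back v0 [q,p])
[9] deliver 2→0 → N0(prim v0 [q,p])
[10] deliver 2→1 → ∅
[11] deliver 0→2 → ∅
[12] crash(1) → N1(✗back v0 [q])
[13] deliver 1→2 → ∅
[14] deliver 2→0 → ∅
[15] propose(0,'w') → ∅
[16] recover(1) → N1(back v0 [q])
[17] timeout(1) → N1(prim v1 [q])
[18] timeout(1) → N1(back v2 [q])
[19] timeout(1) → N1(back v3 [q])
[20] propose(0,'q') → ∅
[21] deliver 0→1 → ∅

q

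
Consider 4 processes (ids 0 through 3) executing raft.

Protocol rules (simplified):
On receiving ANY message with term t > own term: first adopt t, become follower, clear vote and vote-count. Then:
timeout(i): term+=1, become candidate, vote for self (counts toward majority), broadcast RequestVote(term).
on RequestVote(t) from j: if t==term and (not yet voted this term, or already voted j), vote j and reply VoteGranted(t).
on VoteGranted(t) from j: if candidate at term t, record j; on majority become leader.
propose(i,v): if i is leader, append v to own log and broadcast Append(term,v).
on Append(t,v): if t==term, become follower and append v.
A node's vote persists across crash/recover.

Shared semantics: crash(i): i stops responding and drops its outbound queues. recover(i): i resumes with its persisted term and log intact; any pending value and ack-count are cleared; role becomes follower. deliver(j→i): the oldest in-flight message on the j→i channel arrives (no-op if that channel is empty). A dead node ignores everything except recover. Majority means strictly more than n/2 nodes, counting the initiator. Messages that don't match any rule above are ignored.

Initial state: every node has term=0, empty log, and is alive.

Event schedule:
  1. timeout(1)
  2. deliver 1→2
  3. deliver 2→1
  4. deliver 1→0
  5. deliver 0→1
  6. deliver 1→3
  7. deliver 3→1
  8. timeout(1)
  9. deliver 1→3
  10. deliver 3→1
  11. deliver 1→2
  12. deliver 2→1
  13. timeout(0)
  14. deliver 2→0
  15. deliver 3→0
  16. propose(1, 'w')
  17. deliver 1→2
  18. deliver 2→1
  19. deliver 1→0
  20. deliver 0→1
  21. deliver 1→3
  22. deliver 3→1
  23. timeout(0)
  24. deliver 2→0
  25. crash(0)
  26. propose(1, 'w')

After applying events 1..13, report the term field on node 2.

1. timeout(1):  <1:cand t1 ->
2. deliver 1→2:  <2:foll t1 ->
3. deliver 2→1:  nop
4. deliver 1→0:  <0:foll t1 ->
5. deliver 0→1:  <1:lead t1 ->
6. deliver 1→3:  <3:foll t1 ->
7. deliver 3→1:  nop
8. timeout(1):  <1:cand t2 ->
9. deliver 1→3:  <3:foll t2 ->
10. deliver 3→1:  nop
11. deliver 1→2:  <2:foll t2 ->
12. deliver 2→1:  <1:lead t2 ->
13. timeout(0):  <0:cand t2 ->

2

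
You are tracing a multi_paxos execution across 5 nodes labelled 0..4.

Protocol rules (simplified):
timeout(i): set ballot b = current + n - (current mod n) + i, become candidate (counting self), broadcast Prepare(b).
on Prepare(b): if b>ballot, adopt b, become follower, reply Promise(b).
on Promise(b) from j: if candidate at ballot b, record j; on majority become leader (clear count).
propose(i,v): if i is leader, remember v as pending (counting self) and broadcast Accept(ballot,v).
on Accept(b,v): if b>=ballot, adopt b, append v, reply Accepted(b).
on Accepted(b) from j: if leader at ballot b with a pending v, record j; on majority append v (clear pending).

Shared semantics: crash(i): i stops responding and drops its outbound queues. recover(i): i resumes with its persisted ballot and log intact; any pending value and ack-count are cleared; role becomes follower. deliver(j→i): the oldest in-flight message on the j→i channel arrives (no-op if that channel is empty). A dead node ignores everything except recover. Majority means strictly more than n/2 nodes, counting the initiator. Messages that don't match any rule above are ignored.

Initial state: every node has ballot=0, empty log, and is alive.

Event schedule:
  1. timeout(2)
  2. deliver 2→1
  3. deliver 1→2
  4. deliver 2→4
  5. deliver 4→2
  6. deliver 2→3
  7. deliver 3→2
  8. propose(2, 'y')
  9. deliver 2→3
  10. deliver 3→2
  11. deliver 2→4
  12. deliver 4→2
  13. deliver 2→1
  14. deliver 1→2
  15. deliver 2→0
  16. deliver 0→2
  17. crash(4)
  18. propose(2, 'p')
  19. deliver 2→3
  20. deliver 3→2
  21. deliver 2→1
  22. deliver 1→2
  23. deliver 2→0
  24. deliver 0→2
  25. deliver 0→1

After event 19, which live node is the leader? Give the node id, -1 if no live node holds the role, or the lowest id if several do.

e1 timeout(2): 2[cand,b=7,-]
e2 deliver 2→1: 1[foll,b=7,-]
e3 deliver 1→2: ·
e4 deliver 2→4: 4[foll,b=7,-]
e5 deliver 4→2: 2[lead,b=7,-]
e6 deliver 2→3: 3[foll,b=7,-]
e7 deliver 3→2: ·
e8 propose(2,'y'): ·
e9 deliver 2→3: 3[foll,b=7,y]
e10 deliver 3→2: ·
e11 deliver 2→4: 4[foll,b=7,y]
e12 deliver 4→2: 2[lead,b=7,y]
e13 deliver 2→1: 1[foll,b=7,y]
e14 deliver 1→2: ·
e15 deliver 2→0: 0[foll,b=7,-]
e16 deliver 0→2: ·
e17 crash(4): 4[✗foll,b=7,y]
e18 propose(2,'p'): ·
e19 deliver 2→3: 3[foll,b=7,y,p]

2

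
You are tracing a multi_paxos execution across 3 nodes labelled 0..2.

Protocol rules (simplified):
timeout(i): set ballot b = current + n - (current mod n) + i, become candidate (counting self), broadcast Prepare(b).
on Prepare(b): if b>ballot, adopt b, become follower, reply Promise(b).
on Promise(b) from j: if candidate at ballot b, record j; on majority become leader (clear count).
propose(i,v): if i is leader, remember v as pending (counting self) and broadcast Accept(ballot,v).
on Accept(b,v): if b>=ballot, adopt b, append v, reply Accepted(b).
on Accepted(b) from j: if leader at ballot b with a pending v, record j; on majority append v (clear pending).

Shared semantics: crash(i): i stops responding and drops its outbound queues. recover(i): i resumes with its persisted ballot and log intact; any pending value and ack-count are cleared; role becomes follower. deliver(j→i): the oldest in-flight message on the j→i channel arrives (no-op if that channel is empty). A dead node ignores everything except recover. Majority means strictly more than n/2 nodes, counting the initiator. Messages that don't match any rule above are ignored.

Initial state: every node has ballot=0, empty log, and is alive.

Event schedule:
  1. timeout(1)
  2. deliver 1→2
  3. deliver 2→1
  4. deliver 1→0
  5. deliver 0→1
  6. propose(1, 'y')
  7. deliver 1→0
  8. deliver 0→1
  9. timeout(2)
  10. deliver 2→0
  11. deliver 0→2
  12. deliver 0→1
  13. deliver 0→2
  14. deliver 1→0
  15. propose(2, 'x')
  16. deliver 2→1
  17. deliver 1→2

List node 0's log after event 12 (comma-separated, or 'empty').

e1 timeout(1): 1[cand,b=4,-]
e2 deliver 1→2: 2[foll,b=4,-]
e3 deliver 2→1: 1[lead,b=4,-]
e4 deliver 1→0: 0[foll,b=4,-]
e5 deliver 0→1: ·
e6 propose(1,'y'): ·
e7 deliver 1→0: 0[foll,b=4,y]
e8 deliver 0→1: 1[lead,b=4,y]
e9 timeout(2): 2[cand,b=8,-]
e10 deliver 2→0: 0[foll,b=8,y]
e11 deliver 0→2: 2[lead,b=8,-]
e12 deliver 0→1: ·

y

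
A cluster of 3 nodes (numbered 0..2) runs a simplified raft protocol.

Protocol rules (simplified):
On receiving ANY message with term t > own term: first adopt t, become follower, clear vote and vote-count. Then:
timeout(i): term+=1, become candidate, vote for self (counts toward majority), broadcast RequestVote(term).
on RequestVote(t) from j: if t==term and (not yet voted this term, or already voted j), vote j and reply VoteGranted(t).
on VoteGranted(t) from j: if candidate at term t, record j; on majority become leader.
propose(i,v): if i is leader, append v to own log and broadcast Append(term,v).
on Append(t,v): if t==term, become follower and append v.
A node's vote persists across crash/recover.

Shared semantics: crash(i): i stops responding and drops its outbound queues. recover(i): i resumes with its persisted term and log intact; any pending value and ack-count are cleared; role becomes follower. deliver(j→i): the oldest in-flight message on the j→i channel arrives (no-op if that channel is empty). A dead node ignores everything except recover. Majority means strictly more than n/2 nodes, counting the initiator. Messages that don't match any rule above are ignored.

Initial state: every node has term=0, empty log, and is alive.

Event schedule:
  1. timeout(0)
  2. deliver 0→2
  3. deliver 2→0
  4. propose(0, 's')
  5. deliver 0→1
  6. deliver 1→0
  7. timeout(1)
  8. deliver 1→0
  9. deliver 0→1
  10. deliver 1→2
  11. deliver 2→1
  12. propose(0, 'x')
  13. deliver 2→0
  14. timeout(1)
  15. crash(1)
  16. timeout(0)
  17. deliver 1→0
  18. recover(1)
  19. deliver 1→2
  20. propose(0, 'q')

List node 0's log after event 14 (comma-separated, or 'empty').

s

1. timeout(0):  <0:cand t1 ->
2. deliver 0→2:  <2:foll t1 ->
3. deliver 2→0:  <0:lead t1 ->
4. propose(0,'s'):  <0:lead t1 s>
5. deliver 0→1:  <1:foll t1 ->
6. deliver 1→0:  nop
7. timeout(1):  <1:cand t2 ->
8. deliver 1→0:  <0:foll t2 s>
9. deliver 0→1:  nop
10. deliver 1→2:  <2:foll t2 ->
11. deliver 2→1:  <1:lead t2 ->
12. propose(0,'x'):  nop
13. deliver 2→0:  nop
14. timeout(1):  <1:cand t3 ->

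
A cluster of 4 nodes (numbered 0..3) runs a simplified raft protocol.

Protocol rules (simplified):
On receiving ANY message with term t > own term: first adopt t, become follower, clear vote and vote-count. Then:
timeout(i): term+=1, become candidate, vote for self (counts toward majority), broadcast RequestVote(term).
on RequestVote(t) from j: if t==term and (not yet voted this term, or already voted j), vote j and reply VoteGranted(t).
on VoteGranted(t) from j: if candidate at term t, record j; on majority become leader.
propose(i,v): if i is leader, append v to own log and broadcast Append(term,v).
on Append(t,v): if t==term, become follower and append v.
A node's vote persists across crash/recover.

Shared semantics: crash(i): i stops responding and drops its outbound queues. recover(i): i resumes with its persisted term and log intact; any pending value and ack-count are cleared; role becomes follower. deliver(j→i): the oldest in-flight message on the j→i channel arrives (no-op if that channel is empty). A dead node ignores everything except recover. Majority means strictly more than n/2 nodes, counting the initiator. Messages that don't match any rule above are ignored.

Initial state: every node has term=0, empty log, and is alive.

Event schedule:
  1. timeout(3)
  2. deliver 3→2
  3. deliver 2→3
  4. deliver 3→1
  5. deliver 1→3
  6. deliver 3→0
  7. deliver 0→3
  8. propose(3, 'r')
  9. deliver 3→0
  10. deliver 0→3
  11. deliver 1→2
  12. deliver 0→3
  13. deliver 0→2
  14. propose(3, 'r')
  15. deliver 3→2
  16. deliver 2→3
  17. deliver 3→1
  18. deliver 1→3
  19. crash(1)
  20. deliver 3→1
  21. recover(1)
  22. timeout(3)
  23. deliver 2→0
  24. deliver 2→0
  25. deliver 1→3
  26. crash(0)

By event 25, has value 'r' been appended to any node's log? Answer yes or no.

[1] timeout(3) → N3(cand t1 [-])
[2] deliver 3→2 → N2(foll t1 [-])
[3] deliver 2→3 → ∅
[4] deliver 3→1 → N1(foll t1 [-])
[5] deliver 1→3 → N3(lead t1 [-])
[6] deliver 3→0 → N0(foll t1 [-])
[7] deliver 0→3 → ∅
[8] propose(3,'r') → N3(lead t1 [r])
[9] deliver 3→0 → N0(foll t1 [r])
[10] deliver 0→3 → ∅
[11] deliver 1→2 → ∅
[12] deliver 0→3 → ∅
[13] deliver 0→2 → ∅
[14] propose(3,'r') → N3(lead t1 [r,r])
[15] deliver 3→2 → N2(foll t1 [r])
[16] deliver 2→3 → ∅
[17] deliver 3→1 → N1(foll t1 [r])
[18] deliver 1→3 → ∅
[19] crash(1) → N1(✗foll t1 [r])
[20] deliver 3→1 → ∅
[21] recover(1) → N1(foll t1 [r])
[22] timeout(3) → N3(cand t2 [r,r])
[23] deliver 2→0 → ∅
[24] deliver 2→0 → ∅
[25] deliver 1→3 → ∅

yes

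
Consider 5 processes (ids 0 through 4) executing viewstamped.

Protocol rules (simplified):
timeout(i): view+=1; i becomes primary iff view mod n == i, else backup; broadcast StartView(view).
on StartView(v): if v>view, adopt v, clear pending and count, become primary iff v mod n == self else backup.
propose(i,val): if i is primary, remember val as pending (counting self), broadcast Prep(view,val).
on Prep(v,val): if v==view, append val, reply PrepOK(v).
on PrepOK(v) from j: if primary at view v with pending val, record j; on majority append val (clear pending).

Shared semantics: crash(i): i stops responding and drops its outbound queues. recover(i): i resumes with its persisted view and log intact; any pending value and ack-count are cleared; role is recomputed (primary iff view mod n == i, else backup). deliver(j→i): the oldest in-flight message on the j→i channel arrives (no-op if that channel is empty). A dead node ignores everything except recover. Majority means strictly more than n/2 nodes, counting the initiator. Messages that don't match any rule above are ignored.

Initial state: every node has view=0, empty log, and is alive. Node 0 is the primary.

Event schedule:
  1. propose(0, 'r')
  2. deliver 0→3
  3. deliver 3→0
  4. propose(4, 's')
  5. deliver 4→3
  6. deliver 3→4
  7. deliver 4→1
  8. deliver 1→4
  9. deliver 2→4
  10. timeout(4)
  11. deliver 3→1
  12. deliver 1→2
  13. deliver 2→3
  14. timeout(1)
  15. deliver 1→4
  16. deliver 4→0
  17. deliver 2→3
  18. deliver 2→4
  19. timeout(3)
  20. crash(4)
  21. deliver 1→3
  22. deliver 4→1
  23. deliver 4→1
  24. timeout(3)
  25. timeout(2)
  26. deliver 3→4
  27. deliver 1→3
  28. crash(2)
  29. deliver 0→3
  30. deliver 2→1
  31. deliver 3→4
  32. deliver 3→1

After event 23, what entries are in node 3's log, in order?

step 1 propose(0,'r'): —
step 2 deliver 0→3: 3={back,v=0,log=r}
step 3 deliver 3→0: —
step 4 propose(4,'s'): —
step 5 deliver 4→3: —
step 6 deliver 3→4: —
step 7 deliver 4→1: —
step 8 deliver 1→4: —
step 9 deliver 2→4: —
step 10 timeout(4): 4={back,v=1,log=-}
step 11 deliver 3→1: —
step 12 deliver 1→2: —
step 13 deliver 2→3: —
step 14 timeout(1): 1={prim,v=1,log=-}
step 15 deliver 1→4: —
step 16 deliver 4→0: 0={back,v=1,log=-}
step 17 deliver 2→3: —
step 18 deliver 2→4: —
step 19 timeout(3): 3={back,v=1,log=r}
step 20 crash(4): 4={✗back,v=1,log=-}
step 21 deliver 1→3: —
step 22 deliver 4→1: —
step 23 deliver 4→1: —

r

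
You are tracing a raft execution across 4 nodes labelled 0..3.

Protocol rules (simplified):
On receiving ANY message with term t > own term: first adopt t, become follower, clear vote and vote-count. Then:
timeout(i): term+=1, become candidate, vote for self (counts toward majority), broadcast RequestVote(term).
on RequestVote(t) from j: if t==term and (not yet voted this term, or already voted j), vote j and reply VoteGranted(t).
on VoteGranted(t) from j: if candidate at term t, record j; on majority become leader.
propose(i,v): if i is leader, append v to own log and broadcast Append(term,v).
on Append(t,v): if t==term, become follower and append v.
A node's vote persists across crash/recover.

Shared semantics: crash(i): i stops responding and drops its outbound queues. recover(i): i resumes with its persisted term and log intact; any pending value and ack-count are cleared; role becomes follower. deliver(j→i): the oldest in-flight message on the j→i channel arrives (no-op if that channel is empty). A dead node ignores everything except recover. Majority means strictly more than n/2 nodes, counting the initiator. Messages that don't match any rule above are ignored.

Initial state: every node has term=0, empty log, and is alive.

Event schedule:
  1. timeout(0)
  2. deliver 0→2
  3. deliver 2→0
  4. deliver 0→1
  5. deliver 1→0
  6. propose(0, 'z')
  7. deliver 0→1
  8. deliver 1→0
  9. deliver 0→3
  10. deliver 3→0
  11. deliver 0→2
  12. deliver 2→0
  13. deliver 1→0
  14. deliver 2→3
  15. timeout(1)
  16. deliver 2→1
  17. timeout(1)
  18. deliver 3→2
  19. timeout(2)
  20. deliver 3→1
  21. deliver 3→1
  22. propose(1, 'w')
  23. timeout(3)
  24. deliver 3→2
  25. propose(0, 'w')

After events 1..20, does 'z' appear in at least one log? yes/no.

step 1 timeout(0): 0={cand,t=1,log=-}
step 2 deliver 0→2: 2={foll,t=1,log=-}
step 3 deliver 2→0: —
step 4 deliver 0→1: 1={foll,t=1,log=-}
step 5 deliver 1→0: 0={lead,t=1,log=-}
step 6 propose(0,'z'): 0={lead,t=1,log=z}
step 7 deliver 0→1: 1={foll,t=1,log=z}
step 8 deliver 1→0: —
step 9 deliver 0→3: 3={foll,t=1,log=-}
step 10 deliver 3→0: —
step 11 deliver 0→2: 2={foll,t=1,log=z}
step 12 deliver 2→0: —
step 13 deliver 1→0: —
step 14 deliver 2→3: —
step 15 timeout(1): 1={cand,t=2,log=z}
step 16 deliver 2→1: —
step 17 timeout(1): 1={cand,t=3,log=z}
step 18 deliver 3→2: —
step 19 timeout(2): 2={cand,t=2,log=z}
step 20 deliver 3→1: —

yes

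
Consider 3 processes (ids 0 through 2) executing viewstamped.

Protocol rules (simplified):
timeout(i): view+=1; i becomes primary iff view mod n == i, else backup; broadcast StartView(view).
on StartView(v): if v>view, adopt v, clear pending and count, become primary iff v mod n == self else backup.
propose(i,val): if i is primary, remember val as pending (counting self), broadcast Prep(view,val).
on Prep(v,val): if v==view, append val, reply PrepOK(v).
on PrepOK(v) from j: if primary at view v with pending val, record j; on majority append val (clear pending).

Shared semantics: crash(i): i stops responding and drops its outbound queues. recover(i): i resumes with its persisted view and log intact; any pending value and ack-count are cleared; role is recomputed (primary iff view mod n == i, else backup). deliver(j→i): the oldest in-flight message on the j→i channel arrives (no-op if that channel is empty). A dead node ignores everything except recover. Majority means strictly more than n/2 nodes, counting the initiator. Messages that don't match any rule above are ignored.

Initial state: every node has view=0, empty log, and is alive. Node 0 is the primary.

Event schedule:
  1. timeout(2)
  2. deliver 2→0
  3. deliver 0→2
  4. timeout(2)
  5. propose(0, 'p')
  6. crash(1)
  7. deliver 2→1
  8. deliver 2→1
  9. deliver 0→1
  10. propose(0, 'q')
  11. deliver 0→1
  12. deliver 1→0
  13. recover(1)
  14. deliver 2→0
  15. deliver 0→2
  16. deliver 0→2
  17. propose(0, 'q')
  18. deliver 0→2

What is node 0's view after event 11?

[1] timeout(2) → N2(back v1 [-])
[2] deliver 2→0 → N0(back v1 [-])
[3] deliver 0→2 → ∅
[4] timeout(2) → N2(prim v2 [-])
[5] propose(0,'p') → ∅
[6] crash(1) → N1(✗back v0 [-])
[7] deliver 2→1 → ∅
[8] deliver 2→1 → ∅
[9] deliver 0→1 → ∅
[10] propose(0,'q') → ∅
[11] deliver 0→1 → ∅

1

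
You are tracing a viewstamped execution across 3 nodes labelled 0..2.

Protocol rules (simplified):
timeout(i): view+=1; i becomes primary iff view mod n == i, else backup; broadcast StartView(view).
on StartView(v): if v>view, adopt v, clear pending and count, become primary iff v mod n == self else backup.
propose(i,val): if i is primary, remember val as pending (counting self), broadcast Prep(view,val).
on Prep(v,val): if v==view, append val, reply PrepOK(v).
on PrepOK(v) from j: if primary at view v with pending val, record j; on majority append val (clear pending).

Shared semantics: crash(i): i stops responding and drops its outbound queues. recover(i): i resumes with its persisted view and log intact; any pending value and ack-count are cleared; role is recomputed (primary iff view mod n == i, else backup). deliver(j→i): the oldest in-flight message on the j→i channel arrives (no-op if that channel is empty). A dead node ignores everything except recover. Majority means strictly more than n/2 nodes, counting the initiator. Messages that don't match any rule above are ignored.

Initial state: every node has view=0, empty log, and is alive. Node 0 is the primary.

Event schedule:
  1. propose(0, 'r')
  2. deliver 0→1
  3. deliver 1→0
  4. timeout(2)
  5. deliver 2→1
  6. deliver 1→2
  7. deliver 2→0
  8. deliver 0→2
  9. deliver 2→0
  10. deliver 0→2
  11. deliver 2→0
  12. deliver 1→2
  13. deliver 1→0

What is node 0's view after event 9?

1

1. propose(0,'r'):  nop
2. deliver 0→1:  <1:back v0 r>
3. deliver 1→0:  <0:prim v0 r>
4. timeout(2):  <2:back v1 ->
5. deliver 2→1:  <1:prim v1 r>
6. deliver 1→2:  nop
7. deliver 2→0:  <0:back v1 r>
8. deliver 0→2:  nop
9. deliver 2→0:  nop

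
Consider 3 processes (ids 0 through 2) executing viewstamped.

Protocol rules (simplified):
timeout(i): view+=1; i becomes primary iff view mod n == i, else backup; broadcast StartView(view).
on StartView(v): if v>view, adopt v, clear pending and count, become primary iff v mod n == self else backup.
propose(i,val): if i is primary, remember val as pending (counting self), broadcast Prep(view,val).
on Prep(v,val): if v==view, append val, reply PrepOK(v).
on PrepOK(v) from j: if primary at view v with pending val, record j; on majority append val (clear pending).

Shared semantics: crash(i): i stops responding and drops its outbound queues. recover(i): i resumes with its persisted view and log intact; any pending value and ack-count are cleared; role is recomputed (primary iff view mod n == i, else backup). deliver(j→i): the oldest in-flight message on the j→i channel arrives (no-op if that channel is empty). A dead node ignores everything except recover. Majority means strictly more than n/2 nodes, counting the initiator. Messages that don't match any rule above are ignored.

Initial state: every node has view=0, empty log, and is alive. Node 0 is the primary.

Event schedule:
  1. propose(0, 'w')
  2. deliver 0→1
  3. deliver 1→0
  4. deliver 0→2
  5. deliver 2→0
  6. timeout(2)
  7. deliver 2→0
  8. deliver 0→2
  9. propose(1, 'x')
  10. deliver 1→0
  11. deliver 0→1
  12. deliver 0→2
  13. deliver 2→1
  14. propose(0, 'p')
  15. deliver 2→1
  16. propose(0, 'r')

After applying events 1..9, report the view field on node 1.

0

[1] propose(0,'w') → ∅
[2] deliver 0→1 → N1(back v0 [w])
[3] deliver 1→0 → N0(prim v0 [w])
[4] deliver 0→2 → N2(back v0 [w])
[5] deliver 2→0 → ∅
[6] timeout(2) → N2(back v1 [w])
[7] deliver 2→0 → N0(back v1 [w])
[8] deliver 0→2 → ∅
[9] propose(1,'x') → ∅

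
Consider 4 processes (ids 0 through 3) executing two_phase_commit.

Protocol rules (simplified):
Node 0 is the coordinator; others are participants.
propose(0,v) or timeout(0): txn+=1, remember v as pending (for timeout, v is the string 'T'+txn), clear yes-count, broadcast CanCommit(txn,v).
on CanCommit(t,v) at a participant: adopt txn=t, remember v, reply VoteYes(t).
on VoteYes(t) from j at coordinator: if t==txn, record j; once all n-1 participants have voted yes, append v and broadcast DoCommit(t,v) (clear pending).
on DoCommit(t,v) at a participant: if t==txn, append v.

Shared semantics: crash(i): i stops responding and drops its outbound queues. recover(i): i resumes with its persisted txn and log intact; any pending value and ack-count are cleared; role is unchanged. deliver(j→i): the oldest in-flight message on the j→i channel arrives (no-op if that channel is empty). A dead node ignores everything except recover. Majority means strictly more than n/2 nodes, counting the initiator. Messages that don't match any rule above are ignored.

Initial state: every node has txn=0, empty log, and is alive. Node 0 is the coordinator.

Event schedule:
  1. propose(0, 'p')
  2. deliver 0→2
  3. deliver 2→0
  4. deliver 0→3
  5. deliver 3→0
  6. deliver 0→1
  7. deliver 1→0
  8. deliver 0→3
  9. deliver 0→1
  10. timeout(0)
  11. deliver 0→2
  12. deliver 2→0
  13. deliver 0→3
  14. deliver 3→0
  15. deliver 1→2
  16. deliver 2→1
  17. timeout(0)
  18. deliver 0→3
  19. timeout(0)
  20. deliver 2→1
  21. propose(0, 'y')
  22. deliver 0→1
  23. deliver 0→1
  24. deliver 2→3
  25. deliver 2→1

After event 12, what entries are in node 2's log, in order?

p

e1 propose(0,'p'): 0[coor,t=1,-]
e2 deliver 0→2: 2[part,t=1,-]
e3 deliver 2→0: ·
e4 deliver 0→3: 3[part,t=1,-]
e5 deliver 3→0: ·
e6 deliver 0→1: 1[part,t=1,-]
e7 deliver 1→0: 0[coor,t=1,p]
e8 deliver 0→3: 3[part,t=1,p]
e9 deliver 0→1: 1[part,t=1,p]
e10 timeout(0): 0[coor,t=2,p]
e11 deliver 0→2: 2[part,t=1,p]
e12 deliver 2→0: ·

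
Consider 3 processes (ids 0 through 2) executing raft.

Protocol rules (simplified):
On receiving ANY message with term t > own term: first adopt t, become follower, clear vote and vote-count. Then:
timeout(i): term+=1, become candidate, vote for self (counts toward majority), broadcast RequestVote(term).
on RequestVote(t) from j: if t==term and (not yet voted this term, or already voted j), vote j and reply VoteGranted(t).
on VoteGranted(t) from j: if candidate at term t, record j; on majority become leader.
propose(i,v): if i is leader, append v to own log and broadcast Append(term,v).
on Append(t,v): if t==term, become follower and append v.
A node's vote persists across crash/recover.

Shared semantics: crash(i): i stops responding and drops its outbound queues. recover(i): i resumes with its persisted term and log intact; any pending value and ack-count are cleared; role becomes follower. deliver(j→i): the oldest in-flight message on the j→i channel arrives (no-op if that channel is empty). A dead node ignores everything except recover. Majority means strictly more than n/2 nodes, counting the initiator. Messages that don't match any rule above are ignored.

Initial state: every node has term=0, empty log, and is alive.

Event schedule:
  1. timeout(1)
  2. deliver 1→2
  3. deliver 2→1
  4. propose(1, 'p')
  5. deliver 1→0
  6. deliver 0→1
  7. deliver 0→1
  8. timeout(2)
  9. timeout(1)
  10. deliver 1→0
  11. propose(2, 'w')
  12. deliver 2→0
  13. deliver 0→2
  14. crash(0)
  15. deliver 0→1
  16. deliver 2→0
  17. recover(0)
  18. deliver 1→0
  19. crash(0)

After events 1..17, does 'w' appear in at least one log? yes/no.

step 1 timeout(1): 1={cand,t=1,log=-}
step 2 deliver 1→2: 2={foll,t=1,log=-}
step 3 deliver 2→1: 1={lead,t=1,log=-}
step 4 propose(1,'p'): 1={lead,t=1,log=p}
step 5 deliver 1→0: 0={foll,t=1,log=-}
step 6 deliver 0→1: —
step 7 deliver 0→1: —
step 8 timeout(2): 2={cand,t=2,log=-}
step 9 timeout(1): 1={cand,t=2,log=p}
step 10 deliver 1→0: 0={foll,t=1,log=p}
step 11 propose(2,'w'): —
step 12 deliver 2→0: 0={foll,t=2,log=p}
step 13 deliver 0→2: 2={lead,t=2,log=-}
step 14 crash(0): 0={✗foll,t=2,log=p}
step 15 deliver 0→1: —
step 16 deliver 2→0: —
step 17 recover(0): 0={foll,t=2,log=p}

no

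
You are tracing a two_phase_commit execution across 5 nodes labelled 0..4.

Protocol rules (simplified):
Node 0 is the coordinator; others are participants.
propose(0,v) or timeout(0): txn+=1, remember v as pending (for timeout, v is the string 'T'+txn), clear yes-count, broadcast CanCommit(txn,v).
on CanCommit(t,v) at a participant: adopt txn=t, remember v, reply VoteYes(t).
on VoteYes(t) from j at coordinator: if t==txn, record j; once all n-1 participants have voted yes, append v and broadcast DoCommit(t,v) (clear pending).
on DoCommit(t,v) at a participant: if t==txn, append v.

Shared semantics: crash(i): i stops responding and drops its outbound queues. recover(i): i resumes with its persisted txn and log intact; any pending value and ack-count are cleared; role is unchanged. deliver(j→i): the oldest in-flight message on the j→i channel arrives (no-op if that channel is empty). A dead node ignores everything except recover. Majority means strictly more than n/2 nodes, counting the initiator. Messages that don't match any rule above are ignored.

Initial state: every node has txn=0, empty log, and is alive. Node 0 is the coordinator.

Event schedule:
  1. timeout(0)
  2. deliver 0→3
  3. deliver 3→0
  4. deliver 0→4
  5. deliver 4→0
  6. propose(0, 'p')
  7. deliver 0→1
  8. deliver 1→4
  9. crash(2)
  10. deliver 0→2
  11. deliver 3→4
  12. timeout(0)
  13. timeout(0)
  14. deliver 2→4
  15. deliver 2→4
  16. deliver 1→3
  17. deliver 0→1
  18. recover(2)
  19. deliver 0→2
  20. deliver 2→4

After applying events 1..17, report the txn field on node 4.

1

e1 timeout(0): 0[coor,t=1,-]
e2 deliver 0→3: 3[part,t=1,-]
e3 deliver 3→0: ·
e4 deliver 0→4: 4[part,t=1,-]
e5 deliver 4→0: ·
e6 propose(0,'p'): 0[coor,t=2,-]
e7 deliver 0→1: 1[part,t=1,-]
e8 deliver 1→4: ·
e9 crash(2): 2[✗part,t=0,-]
e10 deliver 0→2: ·
e11 deliver 3→4: ·
e12 timeout(0): 0[coor,t=3,-]
e13 timeout(0): 0[coor,t=4,-]
e14 deliver 2→4: ·
e15 deliver 2→4: ·
e16 deliver 1→3: ·
e17 deliver 0→1: 1[part,t=2,-]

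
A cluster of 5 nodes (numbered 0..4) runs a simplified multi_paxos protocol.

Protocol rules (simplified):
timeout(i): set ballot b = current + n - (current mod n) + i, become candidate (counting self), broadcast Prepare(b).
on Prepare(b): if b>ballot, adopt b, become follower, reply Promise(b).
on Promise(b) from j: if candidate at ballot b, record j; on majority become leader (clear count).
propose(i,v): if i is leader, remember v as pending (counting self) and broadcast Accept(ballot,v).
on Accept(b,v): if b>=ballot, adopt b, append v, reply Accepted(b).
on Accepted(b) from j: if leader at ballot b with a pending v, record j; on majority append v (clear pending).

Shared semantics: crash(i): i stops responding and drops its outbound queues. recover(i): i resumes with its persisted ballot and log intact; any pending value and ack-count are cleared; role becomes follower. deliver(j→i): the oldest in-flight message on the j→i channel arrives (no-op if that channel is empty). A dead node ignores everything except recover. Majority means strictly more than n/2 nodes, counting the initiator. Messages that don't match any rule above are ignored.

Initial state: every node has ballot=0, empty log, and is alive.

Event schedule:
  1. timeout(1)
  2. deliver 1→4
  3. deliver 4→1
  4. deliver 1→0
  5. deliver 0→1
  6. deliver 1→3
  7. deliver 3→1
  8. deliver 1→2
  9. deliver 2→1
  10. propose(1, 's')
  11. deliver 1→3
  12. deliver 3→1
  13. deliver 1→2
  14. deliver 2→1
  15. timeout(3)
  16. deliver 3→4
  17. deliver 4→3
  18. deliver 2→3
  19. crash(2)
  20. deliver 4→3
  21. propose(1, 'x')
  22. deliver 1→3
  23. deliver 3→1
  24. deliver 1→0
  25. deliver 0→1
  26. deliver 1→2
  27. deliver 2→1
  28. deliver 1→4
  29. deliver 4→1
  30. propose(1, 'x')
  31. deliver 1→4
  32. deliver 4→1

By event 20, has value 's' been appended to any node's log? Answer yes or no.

after 1 — timeout(1): n1:cand/b6/[-]
after 2 — deliver 1→4: n4:foll/b6/[-]
after 3 — deliver 4→1: ·
after 4 — deliver 1→0: n0:foll/b6/[-]
after 5 — deliver 0→1: n1:lead/b6/[-]
after 6 — deliver 1→3: n3:foll/b6/[-]
after 7 — deliver 3→1: ·
after 8 — deliver 1→2: n2:foll/b6/[-]
after 9 — deliver 2→1: ·
after 10 — propose(1,'s'): ·
after 11 — deliver 1→3: n3:foll/b6/[s]
after 12 — deliver 3→1: ·
after 13 — deliver 1→2: n2:foll/b6/[s]
after 14 — deliver 2→1: n1:lead/b6/[s]
after 15 — timeout(3): n3:cand/b13/[s]
after 16 — deliver 3→4: n4:foll/b13/[-]
after 17 — deliver 4→3: ·
after 18 — deliver 2→3: ·
after 19 — crash(2): n2:✗foll/b6/[s]
after 20 — deliver 4→3: ·

yes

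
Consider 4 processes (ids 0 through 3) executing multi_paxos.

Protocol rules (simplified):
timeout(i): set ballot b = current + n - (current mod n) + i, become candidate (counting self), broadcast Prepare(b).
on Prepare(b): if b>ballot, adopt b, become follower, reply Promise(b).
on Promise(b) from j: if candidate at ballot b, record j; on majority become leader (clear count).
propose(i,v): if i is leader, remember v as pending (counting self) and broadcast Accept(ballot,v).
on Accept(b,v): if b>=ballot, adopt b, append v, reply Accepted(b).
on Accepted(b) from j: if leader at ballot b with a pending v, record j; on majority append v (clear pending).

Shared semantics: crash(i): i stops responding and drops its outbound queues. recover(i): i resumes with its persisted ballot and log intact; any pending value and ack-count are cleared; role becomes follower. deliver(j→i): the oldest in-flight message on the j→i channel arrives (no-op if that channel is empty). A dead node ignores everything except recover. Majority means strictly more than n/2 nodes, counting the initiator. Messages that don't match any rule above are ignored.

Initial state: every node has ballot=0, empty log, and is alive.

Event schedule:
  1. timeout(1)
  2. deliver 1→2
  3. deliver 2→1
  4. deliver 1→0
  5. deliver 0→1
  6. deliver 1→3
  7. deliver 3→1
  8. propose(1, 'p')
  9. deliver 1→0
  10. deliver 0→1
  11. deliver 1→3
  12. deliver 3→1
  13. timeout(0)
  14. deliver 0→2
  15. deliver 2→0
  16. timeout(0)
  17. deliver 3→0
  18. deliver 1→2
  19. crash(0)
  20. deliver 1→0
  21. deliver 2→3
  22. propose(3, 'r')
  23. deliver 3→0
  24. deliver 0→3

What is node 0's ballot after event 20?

1. timeout(1):  <1:cand b5 ->
2. deliver 1→2:  <2:foll b5 ->
3. deliver 2→1:  nop
4. deliver 1→0:  <0:foll b5 ->
5. deliver 0→1:  <1:lead b5 ->
6. deliver 1→3:  <3:foll b5 ->
7. deliver 3→1:  nop
8. propose(1,'p'):  nop
9. deliver 1→0:  <0:foll b5 p>
10. deliver 0→1:  nop
11. deliver 1→3:  <3:foll b5 p>
12. deliver 3→1:  <1:lead b5 p>
13. timeout(0):  <0:cand b8 p>
14. deliver 0→2:  <2:foll b8 ->
15. deliver 2→0:  nop
16. timeout(0):  <0:cand b12 p>
17. deliver 3→0:  nop
18. deliver 1→2:  nop
19. crash(0):  <0:✗cand b12 p>
20. deliver 1→0:  nop

12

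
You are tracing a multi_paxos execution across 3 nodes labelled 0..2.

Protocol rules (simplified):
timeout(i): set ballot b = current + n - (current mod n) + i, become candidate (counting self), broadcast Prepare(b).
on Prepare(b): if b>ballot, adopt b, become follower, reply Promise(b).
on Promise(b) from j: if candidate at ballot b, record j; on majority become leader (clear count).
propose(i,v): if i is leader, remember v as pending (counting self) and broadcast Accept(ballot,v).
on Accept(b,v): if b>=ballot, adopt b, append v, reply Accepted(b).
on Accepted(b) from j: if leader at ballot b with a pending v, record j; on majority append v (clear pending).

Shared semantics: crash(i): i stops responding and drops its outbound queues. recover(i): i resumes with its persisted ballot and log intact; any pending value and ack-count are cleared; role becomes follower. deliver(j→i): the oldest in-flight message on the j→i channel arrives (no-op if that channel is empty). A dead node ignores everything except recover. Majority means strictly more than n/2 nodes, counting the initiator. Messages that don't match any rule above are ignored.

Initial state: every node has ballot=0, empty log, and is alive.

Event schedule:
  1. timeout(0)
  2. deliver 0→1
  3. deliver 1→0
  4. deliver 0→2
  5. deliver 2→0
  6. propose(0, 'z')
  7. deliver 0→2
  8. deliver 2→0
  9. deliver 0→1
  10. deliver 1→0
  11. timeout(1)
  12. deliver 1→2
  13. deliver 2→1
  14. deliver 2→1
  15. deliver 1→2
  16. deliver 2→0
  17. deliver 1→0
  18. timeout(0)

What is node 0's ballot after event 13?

step 1 timeout(0): 0={cand,b=3,log=-}
step 2 deliver 0→1: 1={foll,b=3,log=-}
step 3 deliver 1→0: 0={lead,b=3,log=-}
step 4 deliver 0→2: 2={foll,b=3,log=-}
step 5 deliver 2→0: —
step 6 propose(0,'z'): —
step 7 deliver 0→2: 2={foll,b=3,log=z}
step 8 deliver 2→0: 0={lead,b=3,log=z}
step 9 deliver 0→1: 1={foll,b=3,log=z}
step 10 deliver 1→0: —
step 11 timeout(1): 1={cand,b=7,log=z}
step 12 deliver 1→2: 2={foll,b=7,log=z}
step 13 deliver 2→1: 1={lead,b=7,log=z}

3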